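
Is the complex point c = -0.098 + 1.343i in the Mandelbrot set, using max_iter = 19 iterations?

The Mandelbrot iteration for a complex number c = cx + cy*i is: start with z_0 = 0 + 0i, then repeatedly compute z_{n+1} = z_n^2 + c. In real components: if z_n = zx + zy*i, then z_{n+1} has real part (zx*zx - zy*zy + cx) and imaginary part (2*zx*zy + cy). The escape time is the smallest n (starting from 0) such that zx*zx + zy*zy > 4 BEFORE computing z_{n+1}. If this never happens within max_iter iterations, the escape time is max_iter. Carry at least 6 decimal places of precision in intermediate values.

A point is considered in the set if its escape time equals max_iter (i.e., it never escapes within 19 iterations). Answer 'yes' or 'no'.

Answer: no

Derivation:
z_0 = 0 + 0i, c = -0.0980 + 1.3430i
Iter 1: z = -0.0980 + 1.3430i, |z|^2 = 1.8133
Iter 2: z = -1.8920 + 1.0798i, |z|^2 = 4.7457
Escaped at iteration 2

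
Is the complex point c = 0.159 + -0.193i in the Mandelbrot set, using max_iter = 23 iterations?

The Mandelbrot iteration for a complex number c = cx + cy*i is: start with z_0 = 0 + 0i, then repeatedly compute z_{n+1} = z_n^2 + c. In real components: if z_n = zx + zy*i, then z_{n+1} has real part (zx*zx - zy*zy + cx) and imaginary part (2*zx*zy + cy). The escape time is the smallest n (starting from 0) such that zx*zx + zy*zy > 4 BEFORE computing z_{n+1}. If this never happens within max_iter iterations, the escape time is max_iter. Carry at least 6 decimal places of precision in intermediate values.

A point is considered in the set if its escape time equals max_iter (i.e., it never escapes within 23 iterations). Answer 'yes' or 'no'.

z_0 = 0 + 0i, c = 0.1590 + -0.1930i
Iter 1: z = 0.1590 + -0.1930i, |z|^2 = 0.0625
Iter 2: z = 0.1470 + -0.2544i, |z|^2 = 0.0863
Iter 3: z = 0.1159 + -0.2678i, |z|^2 = 0.0852
Iter 4: z = 0.1007 + -0.2551i, |z|^2 = 0.0752
Iter 5: z = 0.1041 + -0.2444i, |z|^2 = 0.0706
Iter 6: z = 0.1101 + -0.2439i, |z|^2 = 0.0716
Iter 7: z = 0.1117 + -0.2467i, |z|^2 = 0.0733
Iter 8: z = 0.1106 + -0.2481i, |z|^2 = 0.0738
Iter 9: z = 0.1097 + -0.2479i, |z|^2 = 0.0735
Iter 10: z = 0.1096 + -0.2474i, |z|^2 = 0.0732
Iter 11: z = 0.1098 + -0.2472i, |z|^2 = 0.0732
Iter 12: z = 0.1099 + -0.2473i, |z|^2 = 0.0732
Iter 13: z = 0.1099 + -0.2474i, |z|^2 = 0.0733
Iter 14: z = 0.1099 + -0.2474i, |z|^2 = 0.0733
Iter 15: z = 0.1099 + -0.2474i, |z|^2 = 0.0733
Iter 16: z = 0.1099 + -0.2474i, |z|^2 = 0.0733
Iter 17: z = 0.1099 + -0.2474i, |z|^2 = 0.0733
Iter 18: z = 0.1099 + -0.2474i, |z|^2 = 0.0733
Iter 19: z = 0.1099 + -0.2474i, |z|^2 = 0.0733
Iter 20: z = 0.1099 + -0.2474i, |z|^2 = 0.0733
Iter 21: z = 0.1099 + -0.2474i, |z|^2 = 0.0733
Iter 22: z = 0.1099 + -0.2474i, |z|^2 = 0.0733
Did not escape in 23 iterations → in set

Answer: yes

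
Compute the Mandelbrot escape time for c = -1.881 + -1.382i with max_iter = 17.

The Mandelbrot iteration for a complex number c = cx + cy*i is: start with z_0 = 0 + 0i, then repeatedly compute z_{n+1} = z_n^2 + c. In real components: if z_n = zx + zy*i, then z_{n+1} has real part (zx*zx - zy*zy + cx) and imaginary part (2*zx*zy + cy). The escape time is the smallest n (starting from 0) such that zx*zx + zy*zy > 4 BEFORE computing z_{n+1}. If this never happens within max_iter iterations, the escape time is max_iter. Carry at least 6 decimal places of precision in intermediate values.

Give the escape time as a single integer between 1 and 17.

Answer: 1

Derivation:
z_0 = 0 + 0i, c = -1.8810 + -1.3820i
Iter 1: z = -1.8810 + -1.3820i, |z|^2 = 5.4481
Escaped at iteration 1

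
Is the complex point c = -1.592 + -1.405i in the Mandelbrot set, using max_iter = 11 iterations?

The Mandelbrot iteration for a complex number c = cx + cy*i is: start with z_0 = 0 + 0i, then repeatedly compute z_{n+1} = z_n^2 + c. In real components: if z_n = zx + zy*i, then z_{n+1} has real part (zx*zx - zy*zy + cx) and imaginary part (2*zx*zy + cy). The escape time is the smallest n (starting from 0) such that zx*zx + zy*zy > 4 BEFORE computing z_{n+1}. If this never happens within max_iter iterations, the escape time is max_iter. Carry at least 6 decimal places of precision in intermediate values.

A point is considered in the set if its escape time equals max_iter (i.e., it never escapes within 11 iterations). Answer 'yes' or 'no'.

z_0 = 0 + 0i, c = -1.5920 + -1.4050i
Iter 1: z = -1.5920 + -1.4050i, |z|^2 = 4.5085
Escaped at iteration 1

Answer: no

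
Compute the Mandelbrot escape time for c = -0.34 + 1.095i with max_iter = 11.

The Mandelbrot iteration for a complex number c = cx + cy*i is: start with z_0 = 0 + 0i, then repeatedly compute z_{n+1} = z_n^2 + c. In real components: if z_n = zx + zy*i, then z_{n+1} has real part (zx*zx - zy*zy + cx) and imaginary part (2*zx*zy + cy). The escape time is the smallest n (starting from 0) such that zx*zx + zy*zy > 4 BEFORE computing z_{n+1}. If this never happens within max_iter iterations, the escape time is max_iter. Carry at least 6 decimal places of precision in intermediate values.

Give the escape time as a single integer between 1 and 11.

z_0 = 0 + 0i, c = -0.3400 + 1.0950i
Iter 1: z = -0.3400 + 1.0950i, |z|^2 = 1.3146
Iter 2: z = -1.4234 + 0.3504i, |z|^2 = 2.1489
Iter 3: z = 1.5634 + 0.0975i, |z|^2 = 2.4536
Iter 4: z = 2.0946 + 1.3997i, |z|^2 = 6.3466
Escaped at iteration 4

Answer: 4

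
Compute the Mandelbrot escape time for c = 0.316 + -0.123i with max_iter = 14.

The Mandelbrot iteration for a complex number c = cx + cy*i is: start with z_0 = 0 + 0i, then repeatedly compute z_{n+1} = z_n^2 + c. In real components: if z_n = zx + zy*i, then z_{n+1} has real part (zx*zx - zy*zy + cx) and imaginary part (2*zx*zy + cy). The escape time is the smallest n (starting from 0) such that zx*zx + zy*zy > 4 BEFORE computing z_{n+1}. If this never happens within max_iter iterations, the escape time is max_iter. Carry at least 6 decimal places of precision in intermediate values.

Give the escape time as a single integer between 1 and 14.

z_0 = 0 + 0i, c = 0.3160 + -0.1230i
Iter 1: z = 0.3160 + -0.1230i, |z|^2 = 0.1150
Iter 2: z = 0.4007 + -0.2007i, |z|^2 = 0.2009
Iter 3: z = 0.4363 + -0.2839i, |z|^2 = 0.2709
Iter 4: z = 0.4258 + -0.3707i, |z|^2 = 0.3187
Iter 5: z = 0.3598 + -0.4387i, |z|^2 = 0.3219
Iter 6: z = 0.2531 + -0.4387i, |z|^2 = 0.2565
Iter 7: z = 0.1876 + -0.3450i, |z|^2 = 0.1542
Iter 8: z = 0.2321 + -0.2524i, |z|^2 = 0.1176
Iter 9: z = 0.3062 + -0.2402i, |z|^2 = 0.1514
Iter 10: z = 0.3520 + -0.2701i, |z|^2 = 0.1969
Iter 11: z = 0.3670 + -0.3132i, |z|^2 = 0.2327
Iter 12: z = 0.3526 + -0.3528i, |z|^2 = 0.2488
Iter 13: z = 0.3158 + -0.3718i, |z|^2 = 0.2380

Answer: 14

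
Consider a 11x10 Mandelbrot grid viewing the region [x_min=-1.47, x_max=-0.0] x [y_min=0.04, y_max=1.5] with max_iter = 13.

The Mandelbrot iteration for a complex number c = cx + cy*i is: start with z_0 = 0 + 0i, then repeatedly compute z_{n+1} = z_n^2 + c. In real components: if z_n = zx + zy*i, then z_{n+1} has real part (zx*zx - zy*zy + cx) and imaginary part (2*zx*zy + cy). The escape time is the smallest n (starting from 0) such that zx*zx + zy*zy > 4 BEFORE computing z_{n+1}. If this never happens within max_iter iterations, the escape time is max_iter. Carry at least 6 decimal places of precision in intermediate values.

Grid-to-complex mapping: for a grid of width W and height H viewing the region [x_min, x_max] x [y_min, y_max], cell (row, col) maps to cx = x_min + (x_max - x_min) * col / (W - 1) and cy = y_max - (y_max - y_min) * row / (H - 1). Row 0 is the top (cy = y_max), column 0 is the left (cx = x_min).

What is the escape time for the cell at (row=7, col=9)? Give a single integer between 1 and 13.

Answer: 13

Derivation:
z_0 = 0 + 0i, c = -0.1470 + 0.3644i
Iter 1: z = -0.1470 + 0.3644i, |z|^2 = 0.1544
Iter 2: z = -0.2582 + 0.2573i, |z|^2 = 0.1329
Iter 3: z = -0.1465 + 0.2316i, |z|^2 = 0.0751
Iter 4: z = -0.1792 + 0.2966i, |z|^2 = 0.1201
Iter 5: z = -0.2029 + 0.2582i, |z|^2 = 0.1078
Iter 6: z = -0.1725 + 0.2597i, |z|^2 = 0.0972
Iter 7: z = -0.1847 + 0.2748i, |z|^2 = 0.1097
Iter 8: z = -0.1884 + 0.2629i, |z|^2 = 0.1046
Iter 9: z = -0.1806 + 0.2654i, |z|^2 = 0.1030
Iter 10: z = -0.1848 + 0.2686i, |z|^2 = 0.1063
Iter 11: z = -0.1850 + 0.2652i, |z|^2 = 0.1045
Iter 12: z = -0.1831 + 0.2663i, |z|^2 = 0.1045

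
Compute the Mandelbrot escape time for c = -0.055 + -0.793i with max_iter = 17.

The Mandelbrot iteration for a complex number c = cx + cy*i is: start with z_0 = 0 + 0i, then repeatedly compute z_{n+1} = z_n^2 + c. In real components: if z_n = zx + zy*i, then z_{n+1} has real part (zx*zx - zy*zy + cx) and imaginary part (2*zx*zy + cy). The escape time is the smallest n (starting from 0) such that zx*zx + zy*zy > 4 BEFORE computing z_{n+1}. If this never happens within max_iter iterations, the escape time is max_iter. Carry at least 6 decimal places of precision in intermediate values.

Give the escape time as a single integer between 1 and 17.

z_0 = 0 + 0i, c = -0.0550 + -0.7930i
Iter 1: z = -0.0550 + -0.7930i, |z|^2 = 0.6319
Iter 2: z = -0.6808 + -0.7058i, |z|^2 = 0.9616
Iter 3: z = -0.0896 + 0.1680i, |z|^2 = 0.0363
Iter 4: z = -0.0752 + -0.8231i, |z|^2 = 0.6832
Iter 5: z = -0.7268 + -0.6692i, |z|^2 = 0.9761
Iter 6: z = 0.0255 + 0.1798i, |z|^2 = 0.0330
Iter 7: z = -0.0867 + -0.7838i, |z|^2 = 0.6219
Iter 8: z = -0.6619 + -0.6571i, |z|^2 = 0.8699
Iter 9: z = -0.0487 + 0.0769i, |z|^2 = 0.0083
Iter 10: z = -0.0585 + -0.8005i, |z|^2 = 0.6442
Iter 11: z = -0.6923 + -0.6993i, |z|^2 = 0.9683
Iter 12: z = -0.0646 + 0.1753i, |z|^2 = 0.0349
Iter 13: z = -0.0815 + -0.8157i, |z|^2 = 0.6720
Iter 14: z = -0.7137 + -0.6600i, |z|^2 = 0.9449
Iter 15: z = 0.0188 + 0.1490i, |z|^2 = 0.0225
Iter 16: z = -0.0768 + -0.7874i, |z|^2 = 0.6259

Answer: 17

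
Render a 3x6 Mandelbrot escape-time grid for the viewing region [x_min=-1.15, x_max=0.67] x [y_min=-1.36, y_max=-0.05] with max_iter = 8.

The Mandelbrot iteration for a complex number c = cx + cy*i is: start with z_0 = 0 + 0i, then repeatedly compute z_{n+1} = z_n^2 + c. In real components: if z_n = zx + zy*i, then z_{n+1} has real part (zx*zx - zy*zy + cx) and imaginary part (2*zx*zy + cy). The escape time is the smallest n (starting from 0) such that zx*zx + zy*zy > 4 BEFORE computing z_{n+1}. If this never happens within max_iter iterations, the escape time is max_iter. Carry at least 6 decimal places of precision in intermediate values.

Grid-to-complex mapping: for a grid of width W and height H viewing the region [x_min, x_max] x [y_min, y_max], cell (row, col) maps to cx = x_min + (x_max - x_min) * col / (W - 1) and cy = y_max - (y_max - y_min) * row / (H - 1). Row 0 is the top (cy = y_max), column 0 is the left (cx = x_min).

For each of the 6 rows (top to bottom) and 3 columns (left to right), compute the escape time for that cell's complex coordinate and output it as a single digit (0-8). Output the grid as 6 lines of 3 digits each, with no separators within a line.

Answer: 884
883
483
382
362
222

Derivation:
(row=0, col=0): c = -1.1500 + -0.0500i → escape time 8
(row=0, col=1): c = -0.2400 + -0.0500i → escape time 8
(row=0, col=2): c = 0.6700 + -0.0500i → escape time 4
(row=1, col=0): c = -1.1500 + -0.3120i → escape time 8
(row=1, col=1): c = -0.2400 + -0.3120i → escape time 8
(row=1, col=2): c = 0.6700 + -0.3120i → escape time 3
(row=2, col=0): c = -1.1500 + -0.5740i → escape time 4
(row=2, col=1): c = -0.2400 + -0.5740i → escape time 8
(row=2, col=2): c = 0.6700 + -0.5740i → escape time 3
(row=3, col=0): c = -1.1500 + -0.8360i → escape time 3
(row=3, col=1): c = -0.2400 + -0.8360i → escape time 8
(row=3, col=2): c = 0.6700 + -0.8360i → escape time 2
(row=4, col=0): c = -1.1500 + -1.0980i → escape time 3
(row=4, col=1): c = -0.2400 + -1.0980i → escape time 6
(row=4, col=2): c = 0.6700 + -1.0980i → escape time 2
(row=5, col=0): c = -1.1500 + -1.3600i → escape time 2
(row=5, col=1): c = -0.2400 + -1.3600i → escape time 2
(row=5, col=2): c = 0.6700 + -1.3600i → escape time 2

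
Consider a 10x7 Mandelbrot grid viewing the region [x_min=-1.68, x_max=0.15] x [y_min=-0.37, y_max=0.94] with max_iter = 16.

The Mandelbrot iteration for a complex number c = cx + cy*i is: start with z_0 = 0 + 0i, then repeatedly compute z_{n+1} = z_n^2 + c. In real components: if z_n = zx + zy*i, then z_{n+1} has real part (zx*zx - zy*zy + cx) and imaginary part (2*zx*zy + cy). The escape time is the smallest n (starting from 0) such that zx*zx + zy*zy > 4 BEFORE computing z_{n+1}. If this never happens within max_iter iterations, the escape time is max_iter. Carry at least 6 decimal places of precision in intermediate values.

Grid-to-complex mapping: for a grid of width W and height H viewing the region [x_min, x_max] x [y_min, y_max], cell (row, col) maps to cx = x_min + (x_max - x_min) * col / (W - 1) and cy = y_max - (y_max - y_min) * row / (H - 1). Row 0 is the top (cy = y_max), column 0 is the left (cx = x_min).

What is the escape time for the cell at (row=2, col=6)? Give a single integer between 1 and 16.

z_0 = 0 + 0i, c = -0.4600 + 0.5033i
Iter 1: z = -0.4600 + 0.5033i, |z|^2 = 0.4649
Iter 2: z = -0.5017 + 0.0403i, |z|^2 = 0.2534
Iter 3: z = -0.2099 + 0.4629i, |z|^2 = 0.2583
Iter 4: z = -0.6303 + 0.3090i, |z|^2 = 0.4927
Iter 5: z = -0.1583 + 0.1138i, |z|^2 = 0.0380
Iter 6: z = -0.4479 + 0.4673i, |z|^2 = 0.4190
Iter 7: z = -0.4778 + 0.0847i, |z|^2 = 0.2354
Iter 8: z = -0.2389 + 0.4224i, |z|^2 = 0.2355
Iter 9: z = -0.5813 + 0.3015i, |z|^2 = 0.4288
Iter 10: z = -0.2130 + 0.1528i, |z|^2 = 0.0687
Iter 11: z = -0.4380 + 0.4383i, |z|^2 = 0.3839
Iter 12: z = -0.4602 + 0.1194i, |z|^2 = 0.2261
Iter 13: z = -0.2625 + 0.3934i, |z|^2 = 0.2236
Iter 14: z = -0.5459 + 0.2968i, |z|^2 = 0.3861
Iter 15: z = -0.2501 + 0.1793i, |z|^2 = 0.0947

Answer: 16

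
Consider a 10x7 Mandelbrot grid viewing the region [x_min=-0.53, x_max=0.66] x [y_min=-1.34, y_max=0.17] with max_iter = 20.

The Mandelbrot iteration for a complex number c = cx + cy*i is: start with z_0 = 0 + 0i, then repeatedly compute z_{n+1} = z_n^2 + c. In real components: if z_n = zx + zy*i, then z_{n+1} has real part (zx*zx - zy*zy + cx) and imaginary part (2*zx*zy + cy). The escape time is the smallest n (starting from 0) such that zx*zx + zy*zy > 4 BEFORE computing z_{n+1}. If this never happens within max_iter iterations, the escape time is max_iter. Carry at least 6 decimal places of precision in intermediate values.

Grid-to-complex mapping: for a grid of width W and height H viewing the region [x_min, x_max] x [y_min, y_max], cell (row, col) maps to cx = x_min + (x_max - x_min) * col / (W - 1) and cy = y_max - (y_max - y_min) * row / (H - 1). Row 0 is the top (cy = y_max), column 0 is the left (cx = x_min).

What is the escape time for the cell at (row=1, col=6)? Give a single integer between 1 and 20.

z_0 = 0 + 0i, c = 0.2633 + -0.0817i
Iter 1: z = 0.2633 + -0.0817i, |z|^2 = 0.0760
Iter 2: z = 0.3260 + -0.1247i, |z|^2 = 0.1218
Iter 3: z = 0.3541 + -0.1630i, |z|^2 = 0.1519
Iter 4: z = 0.3621 + -0.1971i, |z|^2 = 0.1700
Iter 5: z = 0.3556 + -0.2244i, |z|^2 = 0.1768
Iter 6: z = 0.3395 + -0.2413i, |z|^2 = 0.1735
Iter 7: z = 0.3204 + -0.2455i, |z|^2 = 0.1629
Iter 8: z = 0.3057 + -0.2389i, |z|^2 = 0.1505
Iter 9: z = 0.2997 + -0.2278i, |z|^2 = 0.1417
Iter 10: z = 0.3013 + -0.2182i, |z|^2 = 0.1384
Iter 11: z = 0.3065 + -0.2131i, |z|^2 = 0.1394
Iter 12: z = 0.3118 + -0.2123i, |z|^2 = 0.1423
Iter 13: z = 0.3155 + -0.2141i, |z|^2 = 0.1454
Iter 14: z = 0.3170 + -0.2168i, |z|^2 = 0.1475
Iter 15: z = 0.3169 + -0.2191i, |z|^2 = 0.1484
Iter 16: z = 0.3157 + -0.2205i, |z|^2 = 0.1483
Iter 17: z = 0.3144 + -0.2209i, |z|^2 = 0.1476
Iter 18: z = 0.3134 + -0.2206i, |z|^2 = 0.1469
Iter 19: z = 0.3129 + -0.2199i, |z|^2 = 0.1463

Answer: 20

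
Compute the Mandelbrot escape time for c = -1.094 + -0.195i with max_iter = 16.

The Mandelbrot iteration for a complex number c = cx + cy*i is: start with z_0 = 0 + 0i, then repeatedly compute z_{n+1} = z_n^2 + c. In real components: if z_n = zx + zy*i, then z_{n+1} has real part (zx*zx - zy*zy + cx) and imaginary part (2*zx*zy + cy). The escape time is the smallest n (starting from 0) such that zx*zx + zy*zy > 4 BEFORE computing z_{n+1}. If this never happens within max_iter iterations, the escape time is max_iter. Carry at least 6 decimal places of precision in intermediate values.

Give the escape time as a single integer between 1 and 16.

Answer: 16

Derivation:
z_0 = 0 + 0i, c = -1.0940 + -0.1950i
Iter 1: z = -1.0940 + -0.1950i, |z|^2 = 1.2349
Iter 2: z = 0.0648 + 0.2317i, |z|^2 = 0.0579
Iter 3: z = -1.1435 + -0.1650i, |z|^2 = 1.3347
Iter 4: z = 0.1863 + 0.1823i, |z|^2 = 0.0679
Iter 5: z = -1.0925 + -0.1271i, |z|^2 = 1.2097
Iter 6: z = 0.0834 + 0.0827i, |z|^2 = 0.0138
Iter 7: z = -1.0939 + -0.1812i, |z|^2 = 1.2294
Iter 8: z = 0.0697 + 0.2014i, |z|^2 = 0.0454
Iter 9: z = -1.1297 + -0.1669i, |z|^2 = 1.3041
Iter 10: z = 0.1544 + 0.1821i, |z|^2 = 0.0570
Iter 11: z = -1.1033 + -0.1388i, |z|^2 = 1.2366
Iter 12: z = 0.1041 + 0.1112i, |z|^2 = 0.0232
Iter 13: z = -1.0955 + -0.1718i, |z|^2 = 1.2297
Iter 14: z = 0.0767 + 0.1815i, |z|^2 = 0.0388
Iter 15: z = -1.1211 + -0.1672i, |z|^2 = 1.2848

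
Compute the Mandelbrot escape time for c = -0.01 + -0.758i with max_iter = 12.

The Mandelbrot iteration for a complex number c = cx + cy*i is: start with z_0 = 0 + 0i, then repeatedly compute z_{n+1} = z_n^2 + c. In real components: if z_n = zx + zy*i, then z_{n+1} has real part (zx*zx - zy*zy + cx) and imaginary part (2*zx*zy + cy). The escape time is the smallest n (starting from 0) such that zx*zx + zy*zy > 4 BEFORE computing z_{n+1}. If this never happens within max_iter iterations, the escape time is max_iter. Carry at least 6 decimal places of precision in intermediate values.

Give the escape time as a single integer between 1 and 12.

Answer: 12

Derivation:
z_0 = 0 + 0i, c = -0.0100 + -0.7580i
Iter 1: z = -0.0100 + -0.7580i, |z|^2 = 0.5747
Iter 2: z = -0.5845 + -0.7428i, |z|^2 = 0.8934
Iter 3: z = -0.2202 + 0.1103i, |z|^2 = 0.0607
Iter 4: z = 0.0263 + -0.8066i, |z|^2 = 0.6513
Iter 5: z = -0.6599 + -0.8005i, |z|^2 = 1.0762
Iter 6: z = -0.2153 + 0.2984i, |z|^2 = 0.1354
Iter 7: z = -0.0527 + -0.8865i, |z|^2 = 0.7887
Iter 8: z = -0.7931 + -0.6645i, |z|^2 = 1.0706
Iter 9: z = 0.1774 + 0.2961i, |z|^2 = 0.1191
Iter 10: z = -0.0662 + -0.6530i, |z|^2 = 0.4307
Iter 11: z = -0.4320 + -0.6716i, |z|^2 = 0.6376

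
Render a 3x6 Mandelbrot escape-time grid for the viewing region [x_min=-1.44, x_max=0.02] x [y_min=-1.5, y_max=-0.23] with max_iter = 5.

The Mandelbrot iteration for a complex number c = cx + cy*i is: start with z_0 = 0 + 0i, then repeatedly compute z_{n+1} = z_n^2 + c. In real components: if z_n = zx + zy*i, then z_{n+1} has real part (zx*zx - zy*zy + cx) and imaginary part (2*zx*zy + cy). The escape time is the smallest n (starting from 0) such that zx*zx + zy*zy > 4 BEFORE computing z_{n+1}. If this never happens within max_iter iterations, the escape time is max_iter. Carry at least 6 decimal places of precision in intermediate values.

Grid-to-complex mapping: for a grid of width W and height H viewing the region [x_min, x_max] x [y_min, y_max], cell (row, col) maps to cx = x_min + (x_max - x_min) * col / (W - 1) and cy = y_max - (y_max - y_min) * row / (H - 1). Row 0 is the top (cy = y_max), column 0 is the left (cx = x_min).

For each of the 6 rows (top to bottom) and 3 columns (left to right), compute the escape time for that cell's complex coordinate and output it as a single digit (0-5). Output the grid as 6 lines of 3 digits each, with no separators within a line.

Answer: 555
355
345
335
232
122

Derivation:
(row=0, col=0): c = -1.4400 + -0.2300i → escape time 5
(row=0, col=1): c = -0.7100 + -0.2300i → escape time 5
(row=0, col=2): c = 0.0200 + -0.2300i → escape time 5
(row=1, col=0): c = -1.4400 + -0.4840i → escape time 3
(row=1, col=1): c = -0.7100 + -0.4840i → escape time 5
(row=1, col=2): c = 0.0200 + -0.4840i → escape time 5
(row=2, col=0): c = -1.4400 + -0.7380i → escape time 3
(row=2, col=1): c = -0.7100 + -0.7380i → escape time 4
(row=2, col=2): c = 0.0200 + -0.7380i → escape time 5
(row=3, col=0): c = -1.4400 + -0.9920i → escape time 3
(row=3, col=1): c = -0.7100 + -0.9920i → escape time 3
(row=3, col=2): c = 0.0200 + -0.9920i → escape time 5
(row=4, col=0): c = -1.4400 + -1.2460i → escape time 2
(row=4, col=1): c = -0.7100 + -1.2460i → escape time 3
(row=4, col=2): c = 0.0200 + -1.2460i → escape time 2
(row=5, col=0): c = -1.4400 + -1.5000i → escape time 1
(row=5, col=1): c = -0.7100 + -1.5000i → escape time 2
(row=5, col=2): c = 0.0200 + -1.5000i → escape time 2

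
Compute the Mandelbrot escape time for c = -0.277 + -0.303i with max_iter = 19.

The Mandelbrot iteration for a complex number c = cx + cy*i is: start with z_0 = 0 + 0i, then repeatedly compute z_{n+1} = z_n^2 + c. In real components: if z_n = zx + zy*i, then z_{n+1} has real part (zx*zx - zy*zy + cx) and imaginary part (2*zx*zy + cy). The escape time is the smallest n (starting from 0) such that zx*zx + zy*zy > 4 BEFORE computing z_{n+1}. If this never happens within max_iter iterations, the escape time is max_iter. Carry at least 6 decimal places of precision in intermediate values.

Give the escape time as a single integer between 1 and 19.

Answer: 19

Derivation:
z_0 = 0 + 0i, c = -0.2770 + -0.3030i
Iter 1: z = -0.2770 + -0.3030i, |z|^2 = 0.1685
Iter 2: z = -0.2921 + -0.1351i, |z|^2 = 0.1036
Iter 3: z = -0.2100 + -0.2241i, |z|^2 = 0.0943
Iter 4: z = -0.2831 + -0.2089i, |z|^2 = 0.1238
Iter 5: z = -0.2405 + -0.1847i, |z|^2 = 0.0919
Iter 6: z = -0.2533 + -0.2142i, |z|^2 = 0.1100
Iter 7: z = -0.2587 + -0.1945i, |z|^2 = 0.1048
Iter 8: z = -0.2479 + -0.2024i, |z|^2 = 0.1024
Iter 9: z = -0.2565 + -0.2027i, |z|^2 = 0.1069
Iter 10: z = -0.2523 + -0.1990i, |z|^2 = 0.1033
Iter 11: z = -0.2530 + -0.2026i, |z|^2 = 0.1050
Iter 12: z = -0.2540 + -0.2005i, |z|^2 = 0.1047
Iter 13: z = -0.2527 + -0.2011i, |z|^2 = 0.1043
Iter 14: z = -0.2536 + -0.2014i, |z|^2 = 0.1049
Iter 15: z = -0.2532 + -0.2009i, |z|^2 = 0.1045
Iter 16: z = -0.2532 + -0.2013i, |z|^2 = 0.1046
Iter 17: z = -0.2534 + -0.2011i, |z|^2 = 0.1046
Iter 18: z = -0.2532 + -0.2011i, |z|^2 = 0.1046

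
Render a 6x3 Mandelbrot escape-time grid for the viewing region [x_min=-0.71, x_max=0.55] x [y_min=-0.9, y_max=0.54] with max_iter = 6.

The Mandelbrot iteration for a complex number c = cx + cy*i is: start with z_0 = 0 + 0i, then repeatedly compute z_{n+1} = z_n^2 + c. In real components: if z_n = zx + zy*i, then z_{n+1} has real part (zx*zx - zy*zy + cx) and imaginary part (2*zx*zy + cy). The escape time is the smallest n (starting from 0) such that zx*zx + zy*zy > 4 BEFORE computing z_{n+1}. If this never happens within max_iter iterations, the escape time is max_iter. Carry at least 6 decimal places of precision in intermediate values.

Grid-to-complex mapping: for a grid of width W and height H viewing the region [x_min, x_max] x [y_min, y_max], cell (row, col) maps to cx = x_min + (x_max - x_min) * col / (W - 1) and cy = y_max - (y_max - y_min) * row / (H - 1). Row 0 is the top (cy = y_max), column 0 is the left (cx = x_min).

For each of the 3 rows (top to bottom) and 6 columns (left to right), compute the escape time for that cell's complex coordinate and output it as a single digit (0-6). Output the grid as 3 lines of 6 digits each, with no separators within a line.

(row=0, col=0): c = -0.7100 + 0.5400i → escape time 6
(row=0, col=1): c = -0.4580 + 0.5400i → escape time 6
(row=0, col=2): c = -0.2060 + 0.5400i → escape time 6
(row=0, col=3): c = 0.0460 + 0.5400i → escape time 6
(row=0, col=4): c = 0.2980 + 0.5400i → escape time 6
(row=0, col=5): c = 0.5500 + 0.5400i → escape time 4
(row=1, col=0): c = -0.7100 + -0.1800i → escape time 6
(row=1, col=1): c = -0.4580 + -0.1800i → escape time 6
(row=1, col=2): c = -0.2060 + -0.1800i → escape time 6
(row=1, col=3): c = 0.0460 + -0.1800i → escape time 6
(row=1, col=4): c = 0.2980 + -0.1800i → escape time 6
(row=1, col=5): c = 0.5500 + -0.1800i → escape time 4
(row=2, col=0): c = -0.7100 + -0.9000i → escape time 4
(row=2, col=1): c = -0.4580 + -0.9000i → escape time 5
(row=2, col=2): c = -0.2060 + -0.9000i → escape time 6
(row=2, col=3): c = 0.0460 + -0.9000i → escape time 6
(row=2, col=4): c = 0.2980 + -0.9000i → escape time 4
(row=2, col=5): c = 0.5500 + -0.9000i → escape time 3

Answer: 666664
666664
456643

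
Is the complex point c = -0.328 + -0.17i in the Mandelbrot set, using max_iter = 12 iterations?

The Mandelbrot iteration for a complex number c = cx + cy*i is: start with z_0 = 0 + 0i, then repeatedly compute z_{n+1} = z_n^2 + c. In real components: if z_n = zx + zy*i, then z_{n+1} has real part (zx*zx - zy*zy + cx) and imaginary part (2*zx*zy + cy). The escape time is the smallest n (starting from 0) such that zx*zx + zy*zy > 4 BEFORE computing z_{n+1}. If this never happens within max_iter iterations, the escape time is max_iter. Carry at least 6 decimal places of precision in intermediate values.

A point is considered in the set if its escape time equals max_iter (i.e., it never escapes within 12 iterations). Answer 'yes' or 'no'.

Answer: yes

Derivation:
z_0 = 0 + 0i, c = -0.3280 + -0.1700i
Iter 1: z = -0.3280 + -0.1700i, |z|^2 = 0.1365
Iter 2: z = -0.2493 + -0.0585i, |z|^2 = 0.0656
Iter 3: z = -0.2693 + -0.1408i, |z|^2 = 0.0923
Iter 4: z = -0.2753 + -0.0942i, |z|^2 = 0.0847
Iter 5: z = -0.2611 + -0.1182i, |z|^2 = 0.0821
Iter 6: z = -0.2738 + -0.1083i, |z|^2 = 0.0867
Iter 7: z = -0.2648 + -0.1107i, |z|^2 = 0.0823
Iter 8: z = -0.2702 + -0.1114i, |z|^2 = 0.0854
Iter 9: z = -0.2674 + -0.1098i, |z|^2 = 0.0836
Iter 10: z = -0.2685 + -0.1113i, |z|^2 = 0.0845
Iter 11: z = -0.2683 + -0.1102i, |z|^2 = 0.0841
Did not escape in 12 iterations → in set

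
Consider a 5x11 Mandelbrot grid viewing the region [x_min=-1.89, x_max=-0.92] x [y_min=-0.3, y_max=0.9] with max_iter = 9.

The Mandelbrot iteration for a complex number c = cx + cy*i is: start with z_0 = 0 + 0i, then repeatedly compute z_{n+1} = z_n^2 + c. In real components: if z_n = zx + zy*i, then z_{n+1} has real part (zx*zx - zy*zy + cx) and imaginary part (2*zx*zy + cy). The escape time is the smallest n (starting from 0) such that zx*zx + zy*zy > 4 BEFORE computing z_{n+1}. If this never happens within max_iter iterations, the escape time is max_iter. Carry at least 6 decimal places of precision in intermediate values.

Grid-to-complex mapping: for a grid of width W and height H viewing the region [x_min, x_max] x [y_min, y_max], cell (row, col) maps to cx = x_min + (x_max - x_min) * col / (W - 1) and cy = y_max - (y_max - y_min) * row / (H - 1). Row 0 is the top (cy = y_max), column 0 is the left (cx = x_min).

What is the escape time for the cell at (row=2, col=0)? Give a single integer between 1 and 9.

z_0 = 0 + 0i, c = -1.8900 + 0.6600i
Iter 1: z = -1.8900 + 0.6600i, |z|^2 = 4.0077
Escaped at iteration 1

Answer: 1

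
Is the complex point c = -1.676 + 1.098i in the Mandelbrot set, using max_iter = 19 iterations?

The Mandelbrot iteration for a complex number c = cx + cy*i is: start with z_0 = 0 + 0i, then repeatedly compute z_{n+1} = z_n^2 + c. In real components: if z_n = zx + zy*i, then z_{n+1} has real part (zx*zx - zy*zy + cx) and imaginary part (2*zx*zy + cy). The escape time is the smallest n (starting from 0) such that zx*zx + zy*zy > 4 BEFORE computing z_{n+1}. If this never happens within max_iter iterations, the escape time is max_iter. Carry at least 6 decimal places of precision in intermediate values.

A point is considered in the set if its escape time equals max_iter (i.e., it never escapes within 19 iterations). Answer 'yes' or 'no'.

Answer: no

Derivation:
z_0 = 0 + 0i, c = -1.6760 + 1.0980i
Iter 1: z = -1.6760 + 1.0980i, |z|^2 = 4.0146
Escaped at iteration 1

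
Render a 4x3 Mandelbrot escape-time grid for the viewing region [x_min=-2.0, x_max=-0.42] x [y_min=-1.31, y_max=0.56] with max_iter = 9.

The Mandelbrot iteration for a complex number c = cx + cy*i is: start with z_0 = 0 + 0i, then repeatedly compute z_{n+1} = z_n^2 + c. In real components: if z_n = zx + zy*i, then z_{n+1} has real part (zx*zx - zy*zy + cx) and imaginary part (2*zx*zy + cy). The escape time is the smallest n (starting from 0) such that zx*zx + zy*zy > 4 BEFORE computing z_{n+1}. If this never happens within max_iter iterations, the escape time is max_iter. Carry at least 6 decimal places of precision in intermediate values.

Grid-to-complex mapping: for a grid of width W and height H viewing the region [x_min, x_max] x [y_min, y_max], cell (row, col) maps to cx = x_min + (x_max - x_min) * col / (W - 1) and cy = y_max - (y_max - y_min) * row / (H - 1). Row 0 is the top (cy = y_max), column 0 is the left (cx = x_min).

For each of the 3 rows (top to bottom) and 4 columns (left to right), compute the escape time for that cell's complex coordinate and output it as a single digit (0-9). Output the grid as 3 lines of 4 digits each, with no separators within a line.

(row=0, col=0): c = -2.0000 + 0.5600i → escape time 1
(row=0, col=1): c = -1.4733 + 0.5600i → escape time 3
(row=0, col=2): c = -0.9467 + 0.5600i → escape time 5
(row=0, col=3): c = -0.4200 + 0.5600i → escape time 9
(row=1, col=0): c = -2.0000 + -0.3750i → escape time 1
(row=1, col=1): c = -1.4733 + -0.3750i → escape time 4
(row=1, col=2): c = -0.9467 + -0.3750i → escape time 7
(row=1, col=3): c = -0.4200 + -0.3750i → escape time 9
(row=2, col=0): c = -2.0000 + -1.3100i → escape time 1
(row=2, col=1): c = -1.4733 + -1.3100i → escape time 2
(row=2, col=2): c = -0.9467 + -1.3100i → escape time 2
(row=2, col=3): c = -0.4200 + -1.3100i → escape time 3

Answer: 1359
1479
1223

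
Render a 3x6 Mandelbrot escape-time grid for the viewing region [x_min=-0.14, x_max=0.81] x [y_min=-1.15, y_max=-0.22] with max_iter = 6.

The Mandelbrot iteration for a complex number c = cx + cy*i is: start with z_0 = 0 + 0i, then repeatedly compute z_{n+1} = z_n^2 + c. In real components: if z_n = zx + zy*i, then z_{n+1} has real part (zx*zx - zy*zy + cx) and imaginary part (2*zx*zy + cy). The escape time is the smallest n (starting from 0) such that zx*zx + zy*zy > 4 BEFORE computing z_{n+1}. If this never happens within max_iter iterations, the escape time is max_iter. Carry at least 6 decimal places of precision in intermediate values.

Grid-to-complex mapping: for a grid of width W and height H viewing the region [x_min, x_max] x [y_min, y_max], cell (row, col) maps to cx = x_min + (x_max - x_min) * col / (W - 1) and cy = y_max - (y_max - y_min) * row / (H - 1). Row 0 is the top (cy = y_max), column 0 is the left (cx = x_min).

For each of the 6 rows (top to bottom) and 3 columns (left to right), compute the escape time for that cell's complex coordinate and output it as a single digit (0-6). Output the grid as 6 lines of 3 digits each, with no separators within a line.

Answer: 663
663
663
652
632
522

Derivation:
(row=0, col=0): c = -0.1400 + -0.2200i → escape time 6
(row=0, col=1): c = 0.3350 + -0.2200i → escape time 6
(row=0, col=2): c = 0.8100 + -0.2200i → escape time 3
(row=1, col=0): c = -0.1400 + -0.4060i → escape time 6
(row=1, col=1): c = 0.3350 + -0.4060i → escape time 6
(row=1, col=2): c = 0.8100 + -0.4060i → escape time 3
(row=2, col=0): c = -0.1400 + -0.5920i → escape time 6
(row=2, col=1): c = 0.3350 + -0.5920i → escape time 6
(row=2, col=2): c = 0.8100 + -0.5920i → escape time 3
(row=3, col=0): c = -0.1400 + -0.7780i → escape time 6
(row=3, col=1): c = 0.3350 + -0.7780i → escape time 5
(row=3, col=2): c = 0.8100 + -0.7780i → escape time 2
(row=4, col=0): c = -0.1400 + -0.9640i → escape time 6
(row=4, col=1): c = 0.3350 + -0.9640i → escape time 3
(row=4, col=2): c = 0.8100 + -0.9640i → escape time 2
(row=5, col=0): c = -0.1400 + -1.1500i → escape time 5
(row=5, col=1): c = 0.3350 + -1.1500i → escape time 2
(row=5, col=2): c = 0.8100 + -1.1500i → escape time 2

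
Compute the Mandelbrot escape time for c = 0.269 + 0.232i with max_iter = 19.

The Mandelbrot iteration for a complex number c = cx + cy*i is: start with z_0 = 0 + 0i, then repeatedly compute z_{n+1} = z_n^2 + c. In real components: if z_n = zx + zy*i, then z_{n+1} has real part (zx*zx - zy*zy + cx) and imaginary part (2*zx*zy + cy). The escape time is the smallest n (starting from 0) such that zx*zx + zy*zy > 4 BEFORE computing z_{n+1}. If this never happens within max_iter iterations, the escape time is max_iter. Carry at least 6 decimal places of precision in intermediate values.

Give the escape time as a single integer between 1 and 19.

z_0 = 0 + 0i, c = 0.2690 + 0.2320i
Iter 1: z = 0.2690 + 0.2320i, |z|^2 = 0.1262
Iter 2: z = 0.2875 + 0.3568i, |z|^2 = 0.2100
Iter 3: z = 0.2244 + 0.4372i, |z|^2 = 0.2415
Iter 4: z = 0.1282 + 0.4282i, |z|^2 = 0.1998
Iter 5: z = 0.1021 + 0.3418i, |z|^2 = 0.1272
Iter 6: z = 0.1626 + 0.3018i, |z|^2 = 0.1175
Iter 7: z = 0.2044 + 0.3301i, |z|^2 = 0.1508
Iter 8: z = 0.2018 + 0.3669i, |z|^2 = 0.1754
Iter 9: z = 0.1751 + 0.3801i, |z|^2 = 0.1751
Iter 10: z = 0.1552 + 0.3651i, |z|^2 = 0.1574
Iter 11: z = 0.1598 + 0.3453i, |z|^2 = 0.1448
Iter 12: z = 0.1753 + 0.3424i, |z|^2 = 0.1479
Iter 13: z = 0.1825 + 0.3520i, |z|^2 = 0.1572
Iter 14: z = 0.1784 + 0.3605i, |z|^2 = 0.1618
Iter 15: z = 0.1709 + 0.3606i, |z|^2 = 0.1592
Iter 16: z = 0.1681 + 0.3552i, |z|^2 = 0.1545
Iter 17: z = 0.1711 + 0.3515i, |z|^2 = 0.1528
Iter 18: z = 0.1747 + 0.3523i, |z|^2 = 0.1546

Answer: 19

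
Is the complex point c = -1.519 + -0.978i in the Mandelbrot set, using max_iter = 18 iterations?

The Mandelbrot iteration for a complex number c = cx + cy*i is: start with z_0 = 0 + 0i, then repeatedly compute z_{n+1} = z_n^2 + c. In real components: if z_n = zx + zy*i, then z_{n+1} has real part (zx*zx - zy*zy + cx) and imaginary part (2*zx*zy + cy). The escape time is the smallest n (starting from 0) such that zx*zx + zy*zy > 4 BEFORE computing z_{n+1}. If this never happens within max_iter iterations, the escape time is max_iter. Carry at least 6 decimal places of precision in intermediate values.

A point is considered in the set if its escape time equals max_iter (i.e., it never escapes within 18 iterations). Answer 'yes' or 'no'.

Answer: no

Derivation:
z_0 = 0 + 0i, c = -1.5190 + -0.9780i
Iter 1: z = -1.5190 + -0.9780i, |z|^2 = 3.2638
Iter 2: z = -0.1681 + 1.9932i, |z|^2 = 4.0010
Escaped at iteration 2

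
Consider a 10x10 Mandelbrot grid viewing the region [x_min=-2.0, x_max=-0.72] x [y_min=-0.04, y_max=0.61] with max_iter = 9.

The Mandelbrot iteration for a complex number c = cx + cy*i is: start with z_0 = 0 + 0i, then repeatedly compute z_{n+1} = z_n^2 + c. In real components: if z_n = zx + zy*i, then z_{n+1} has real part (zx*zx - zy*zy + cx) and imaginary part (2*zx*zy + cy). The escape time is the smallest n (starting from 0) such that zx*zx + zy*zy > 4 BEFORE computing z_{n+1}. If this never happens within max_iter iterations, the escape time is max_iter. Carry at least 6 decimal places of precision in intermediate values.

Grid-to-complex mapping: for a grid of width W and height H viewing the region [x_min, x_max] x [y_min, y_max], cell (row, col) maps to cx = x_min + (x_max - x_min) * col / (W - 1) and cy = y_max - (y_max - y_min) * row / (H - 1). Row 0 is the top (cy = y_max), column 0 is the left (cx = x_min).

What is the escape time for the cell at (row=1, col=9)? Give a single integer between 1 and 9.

z_0 = 0 + 0i, c = -0.7200 + 0.5378i
Iter 1: z = -0.7200 + 0.5378i, |z|^2 = 0.8076
Iter 2: z = -0.4908 + -0.2366i, |z|^2 = 0.2969
Iter 3: z = -0.5351 + 0.7700i, |z|^2 = 0.8793
Iter 4: z = -1.0266 + -0.2863i, |z|^2 = 1.1360
Iter 5: z = 0.2520 + 1.1257i, |z|^2 = 1.3307
Iter 6: z = -1.9237 + 1.1051i, |z|^2 = 4.9219
Escaped at iteration 6

Answer: 6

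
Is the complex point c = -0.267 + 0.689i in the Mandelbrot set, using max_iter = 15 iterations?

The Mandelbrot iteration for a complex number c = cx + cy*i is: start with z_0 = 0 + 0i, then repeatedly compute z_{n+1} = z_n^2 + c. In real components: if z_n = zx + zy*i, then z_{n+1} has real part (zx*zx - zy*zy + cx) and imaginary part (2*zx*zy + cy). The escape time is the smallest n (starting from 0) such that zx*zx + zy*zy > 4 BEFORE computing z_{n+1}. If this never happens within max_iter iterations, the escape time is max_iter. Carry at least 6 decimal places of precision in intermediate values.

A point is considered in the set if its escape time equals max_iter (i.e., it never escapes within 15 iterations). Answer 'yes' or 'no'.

z_0 = 0 + 0i, c = -0.2670 + 0.6890i
Iter 1: z = -0.2670 + 0.6890i, |z|^2 = 0.5460
Iter 2: z = -0.6704 + 0.3211i, |z|^2 = 0.5526
Iter 3: z = 0.0794 + 0.2585i, |z|^2 = 0.0731
Iter 4: z = -0.3275 + 0.7300i, |z|^2 = 0.6402
Iter 5: z = -0.6927 + 0.2108i, |z|^2 = 0.5243
Iter 6: z = 0.1684 + 0.3969i, |z|^2 = 0.1859
Iter 7: z = -0.3962 + 0.8227i, |z|^2 = 0.8338
Iter 8: z = -0.7868 + 0.0371i, |z|^2 = 0.6205
Iter 9: z = 0.3507 + 0.6306i, |z|^2 = 0.5207
Iter 10: z = -0.5417 + 1.1314i, |z|^2 = 1.5734
Iter 11: z = -1.2535 + -0.5367i, |z|^2 = 1.8594
Iter 12: z = 1.0163 + 2.0346i, |z|^2 = 5.1725
Escaped at iteration 12

Answer: no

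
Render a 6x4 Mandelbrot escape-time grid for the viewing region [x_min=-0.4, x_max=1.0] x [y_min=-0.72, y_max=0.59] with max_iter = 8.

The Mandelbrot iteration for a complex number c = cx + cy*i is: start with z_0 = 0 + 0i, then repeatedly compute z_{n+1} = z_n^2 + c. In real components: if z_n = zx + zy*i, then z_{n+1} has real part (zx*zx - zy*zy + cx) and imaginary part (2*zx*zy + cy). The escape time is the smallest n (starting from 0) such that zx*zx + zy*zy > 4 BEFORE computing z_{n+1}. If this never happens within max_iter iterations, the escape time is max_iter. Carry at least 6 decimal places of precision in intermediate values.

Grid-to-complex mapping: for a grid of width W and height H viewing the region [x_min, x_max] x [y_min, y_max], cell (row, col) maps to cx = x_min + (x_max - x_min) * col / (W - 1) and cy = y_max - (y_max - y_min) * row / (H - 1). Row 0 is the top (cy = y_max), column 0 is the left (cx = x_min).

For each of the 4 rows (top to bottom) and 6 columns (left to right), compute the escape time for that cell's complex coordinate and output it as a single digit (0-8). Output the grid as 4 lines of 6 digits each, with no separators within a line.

Answer: 888632
888732
888832
786432

Derivation:
(row=0, col=0): c = -0.4000 + 0.5900i → escape time 8
(row=0, col=1): c = -0.1200 + 0.5900i → escape time 8
(row=0, col=2): c = 0.1600 + 0.5900i → escape time 8
(row=0, col=3): c = 0.4400 + 0.5900i → escape time 6
(row=0, col=4): c = 0.7200 + 0.5900i → escape time 3
(row=0, col=5): c = 1.0000 + 0.5900i → escape time 2
(row=1, col=0): c = -0.4000 + 0.1533i → escape time 8
(row=1, col=1): c = -0.1200 + 0.1533i → escape time 8
(row=1, col=2): c = 0.1600 + 0.1533i → escape time 8
(row=1, col=3): c = 0.4400 + 0.1533i → escape time 7
(row=1, col=4): c = 0.7200 + 0.1533i → escape time 3
(row=1, col=5): c = 1.0000 + 0.1533i → escape time 2
(row=2, col=0): c = -0.4000 + -0.2833i → escape time 8
(row=2, col=1): c = -0.1200 + -0.2833i → escape time 8
(row=2, col=2): c = 0.1600 + -0.2833i → escape time 8
(row=2, col=3): c = 0.4400 + -0.2833i → escape time 8
(row=2, col=4): c = 0.7200 + -0.2833i → escape time 3
(row=2, col=5): c = 1.0000 + -0.2833i → escape time 2
(row=3, col=0): c = -0.4000 + -0.7200i → escape time 7
(row=3, col=1): c = -0.1200 + -0.7200i → escape time 8
(row=3, col=2): c = 0.1600 + -0.7200i → escape time 6
(row=3, col=3): c = 0.4400 + -0.7200i → escape time 4
(row=3, col=4): c = 0.7200 + -0.7200i → escape time 3
(row=3, col=5): c = 1.0000 + -0.7200i → escape time 2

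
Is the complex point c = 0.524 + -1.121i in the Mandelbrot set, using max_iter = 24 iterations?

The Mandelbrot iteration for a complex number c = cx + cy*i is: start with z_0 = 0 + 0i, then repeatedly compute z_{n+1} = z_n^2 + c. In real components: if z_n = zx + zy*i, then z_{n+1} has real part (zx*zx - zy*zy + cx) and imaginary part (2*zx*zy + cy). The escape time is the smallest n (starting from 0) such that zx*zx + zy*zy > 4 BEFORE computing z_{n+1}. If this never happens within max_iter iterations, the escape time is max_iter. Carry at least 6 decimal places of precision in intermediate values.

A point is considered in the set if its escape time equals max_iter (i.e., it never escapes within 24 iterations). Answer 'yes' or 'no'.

Answer: no

Derivation:
z_0 = 0 + 0i, c = 0.5240 + -1.1210i
Iter 1: z = 0.5240 + -1.1210i, |z|^2 = 1.5312
Iter 2: z = -0.4581 + -2.2958i, |z|^2 = 5.4806
Escaped at iteration 2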